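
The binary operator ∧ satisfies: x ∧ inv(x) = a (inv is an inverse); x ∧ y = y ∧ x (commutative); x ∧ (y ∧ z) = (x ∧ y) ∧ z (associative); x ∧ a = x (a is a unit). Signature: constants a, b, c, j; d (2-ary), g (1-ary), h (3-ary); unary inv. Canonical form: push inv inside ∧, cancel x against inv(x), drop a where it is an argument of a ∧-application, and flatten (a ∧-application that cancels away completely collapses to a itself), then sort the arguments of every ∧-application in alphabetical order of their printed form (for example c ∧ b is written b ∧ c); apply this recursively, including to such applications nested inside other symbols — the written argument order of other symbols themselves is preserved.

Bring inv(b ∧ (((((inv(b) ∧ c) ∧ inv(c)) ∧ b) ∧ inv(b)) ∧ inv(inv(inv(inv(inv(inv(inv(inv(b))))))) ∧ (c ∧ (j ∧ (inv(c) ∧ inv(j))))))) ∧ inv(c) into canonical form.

Push inv inside:  distribute inv over ∧ and collapse double inv
Cancel inverse pairs:  j cancels
Collect terms:  inv(b) ∧ inv(c)

Answer: inv(b) ∧ inv(c)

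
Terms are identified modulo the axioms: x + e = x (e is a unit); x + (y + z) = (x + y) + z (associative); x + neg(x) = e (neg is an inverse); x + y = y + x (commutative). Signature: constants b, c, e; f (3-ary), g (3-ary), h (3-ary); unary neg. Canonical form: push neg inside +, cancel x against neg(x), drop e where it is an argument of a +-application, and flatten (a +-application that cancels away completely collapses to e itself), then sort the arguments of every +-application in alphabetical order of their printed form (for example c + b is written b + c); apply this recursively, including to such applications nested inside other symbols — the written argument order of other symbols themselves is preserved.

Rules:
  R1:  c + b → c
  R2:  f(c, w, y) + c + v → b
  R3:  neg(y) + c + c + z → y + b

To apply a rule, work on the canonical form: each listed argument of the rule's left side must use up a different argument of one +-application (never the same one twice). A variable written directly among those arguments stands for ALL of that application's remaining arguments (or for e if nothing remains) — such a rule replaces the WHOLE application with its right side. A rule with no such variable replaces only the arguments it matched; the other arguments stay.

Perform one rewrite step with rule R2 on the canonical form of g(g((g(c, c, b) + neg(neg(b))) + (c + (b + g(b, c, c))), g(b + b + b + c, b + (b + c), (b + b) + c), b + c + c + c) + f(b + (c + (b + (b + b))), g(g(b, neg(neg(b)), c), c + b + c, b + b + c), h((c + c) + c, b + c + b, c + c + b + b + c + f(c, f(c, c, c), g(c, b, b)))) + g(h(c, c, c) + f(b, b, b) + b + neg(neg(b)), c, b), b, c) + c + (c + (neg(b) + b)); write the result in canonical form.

Answer: c + c + g(f(b + b + b + b + c, g(g(b, b, c), b + c + c, b + b + c), h(c + c + c, b + b + c, b)) + g(b + b + c + g(b, c, c) + g(c, c, b), g(b + b + b + c, b + b + c, b + b + c), b + c + c + c) + g(b + b + f(b, b, b) + h(c, c, c), c, b), b, c)

Derivation:
Canonical form:  c + c + g(f(b + b + b + b + c, g(g(b, b, c), b + c + c, b + b + c), h(c + c + c, b + b + c, b + b + c + c + c + f(c, f(c, c, c), g(c, b, b)))) + g(b + b + c + g(b, c, c) + g(c, c, b), g(b + b + b + c, b + b + c, b + b + c), b + c + c + c) + g(b + b + f(b, b, b) + h(c, c, c), c, b), b, c)
Apply R2:  consuming c, f(c, f(c, c, c), g(c, b, b));  v := b + b + c + c, w := f(c, c, c), y := g(c, b, b)
The variable takes the whole remainder — replace the entire application.
Result:  c + c + g(f(b + b + b + b + c, g(g(b, b, c), b + c + c, b + b + c), h(c + c + c, b + b + c, b)) + g(b + b + c + g(b, c, c) + g(c, c, b), g(b + b + b + c, b + b + c, b + b + c), b + c + c + c) + g(b + b + f(b, b, b) + h(c, c, c), c, b), b, c)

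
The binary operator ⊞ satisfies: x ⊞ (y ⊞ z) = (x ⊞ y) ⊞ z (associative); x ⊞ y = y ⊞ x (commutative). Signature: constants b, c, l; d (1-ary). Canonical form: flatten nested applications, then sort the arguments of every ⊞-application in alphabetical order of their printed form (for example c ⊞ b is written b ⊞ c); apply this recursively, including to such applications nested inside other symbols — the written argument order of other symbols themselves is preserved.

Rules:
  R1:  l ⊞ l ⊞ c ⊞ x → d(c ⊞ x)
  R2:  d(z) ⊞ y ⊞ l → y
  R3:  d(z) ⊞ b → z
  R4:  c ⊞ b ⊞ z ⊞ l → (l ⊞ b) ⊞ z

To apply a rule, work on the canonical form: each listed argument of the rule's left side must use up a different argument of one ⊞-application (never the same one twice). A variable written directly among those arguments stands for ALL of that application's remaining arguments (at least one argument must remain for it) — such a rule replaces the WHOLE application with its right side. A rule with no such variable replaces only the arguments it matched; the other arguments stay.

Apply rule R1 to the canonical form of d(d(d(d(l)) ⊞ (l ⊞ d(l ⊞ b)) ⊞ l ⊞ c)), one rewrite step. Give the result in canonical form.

Answer: d(d(d(c ⊞ d(b ⊞ l) ⊞ d(d(l)))))

Derivation:
Canonical form:  d(d(c ⊞ d(b ⊞ l) ⊞ d(d(l)) ⊞ l ⊞ l))
Match R1:  consume c, l, l;  x := d(b ⊞ l) ⊞ d(d(l))
Every leftover argument binds to the variable; the entire application is replaced.
New term:  d(d(d(c ⊞ d(b ⊞ l) ⊞ d(d(l)))))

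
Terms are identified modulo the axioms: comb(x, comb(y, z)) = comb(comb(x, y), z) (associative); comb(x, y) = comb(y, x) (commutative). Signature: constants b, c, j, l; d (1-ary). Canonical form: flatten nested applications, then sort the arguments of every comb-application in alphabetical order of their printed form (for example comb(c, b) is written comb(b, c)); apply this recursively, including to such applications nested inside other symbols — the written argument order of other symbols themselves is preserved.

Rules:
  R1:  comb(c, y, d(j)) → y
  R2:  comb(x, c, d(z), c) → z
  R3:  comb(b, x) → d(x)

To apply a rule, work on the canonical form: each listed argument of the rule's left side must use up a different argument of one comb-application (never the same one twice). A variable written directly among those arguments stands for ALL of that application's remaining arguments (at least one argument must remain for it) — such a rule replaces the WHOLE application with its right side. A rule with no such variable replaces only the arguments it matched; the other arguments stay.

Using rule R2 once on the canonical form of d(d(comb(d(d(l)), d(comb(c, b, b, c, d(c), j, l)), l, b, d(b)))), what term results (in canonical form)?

Canonical form:  d(d(comb(b, d(b), d(comb(b, b, c, c, d(c), j, l)), d(d(l)), l)))
Apply R2:  consuming c, c, d(c);  x := comb(b, b, j, l), z := c
The extension variable absorbs all remaining arguments, so the whole application is rewritten.
New term:  d(d(comb(b, d(b), d(c), d(d(l)), l)))

Answer: d(d(comb(b, d(b), d(c), d(d(l)), l)))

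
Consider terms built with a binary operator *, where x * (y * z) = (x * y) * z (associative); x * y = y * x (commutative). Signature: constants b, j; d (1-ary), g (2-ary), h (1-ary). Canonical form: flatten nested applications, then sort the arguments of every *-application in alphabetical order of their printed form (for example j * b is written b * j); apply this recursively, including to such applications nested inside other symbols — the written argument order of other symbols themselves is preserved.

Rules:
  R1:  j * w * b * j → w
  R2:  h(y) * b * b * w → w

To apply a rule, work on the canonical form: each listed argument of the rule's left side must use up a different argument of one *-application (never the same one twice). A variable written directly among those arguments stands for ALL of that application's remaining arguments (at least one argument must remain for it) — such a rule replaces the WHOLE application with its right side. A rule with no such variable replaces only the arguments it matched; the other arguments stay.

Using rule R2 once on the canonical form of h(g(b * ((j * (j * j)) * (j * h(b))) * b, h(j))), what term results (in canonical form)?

Answer: h(g(j * j * j * j, h(j)))

Derivation:
Canonical form:  h(g(b * b * h(b) * j * j * j * j, h(j)))
Apply R2:  consuming b, b, h(b);  w := j * j * j * j, y := b
The extension variable absorbs all remaining arguments, so the whole application is rewritten.
Result:  h(g(j * j * j * j, h(j)))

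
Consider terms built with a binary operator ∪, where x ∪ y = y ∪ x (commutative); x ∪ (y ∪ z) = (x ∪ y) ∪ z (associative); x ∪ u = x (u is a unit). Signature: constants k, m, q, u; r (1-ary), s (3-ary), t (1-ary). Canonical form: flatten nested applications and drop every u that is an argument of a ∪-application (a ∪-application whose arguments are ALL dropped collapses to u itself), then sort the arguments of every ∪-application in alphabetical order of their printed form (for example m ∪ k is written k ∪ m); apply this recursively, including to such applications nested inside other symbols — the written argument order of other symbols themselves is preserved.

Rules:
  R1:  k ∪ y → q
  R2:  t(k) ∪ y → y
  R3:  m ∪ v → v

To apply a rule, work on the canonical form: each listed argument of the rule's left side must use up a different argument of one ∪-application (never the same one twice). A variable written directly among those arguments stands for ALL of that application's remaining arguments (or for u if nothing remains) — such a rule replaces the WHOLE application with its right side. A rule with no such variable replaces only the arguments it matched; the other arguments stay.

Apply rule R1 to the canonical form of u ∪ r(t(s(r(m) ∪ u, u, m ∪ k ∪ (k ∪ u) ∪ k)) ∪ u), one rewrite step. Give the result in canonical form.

Canonical form:  r(t(s(r(m), u, k ∪ k ∪ k ∪ m)))
R1 matches:  uses k;  y := k ∪ k ∪ m
Every leftover argument binds to the variable; the entire application is replaced.
Result:  r(t(s(r(m), u, q)))

Answer: r(t(s(r(m), u, q)))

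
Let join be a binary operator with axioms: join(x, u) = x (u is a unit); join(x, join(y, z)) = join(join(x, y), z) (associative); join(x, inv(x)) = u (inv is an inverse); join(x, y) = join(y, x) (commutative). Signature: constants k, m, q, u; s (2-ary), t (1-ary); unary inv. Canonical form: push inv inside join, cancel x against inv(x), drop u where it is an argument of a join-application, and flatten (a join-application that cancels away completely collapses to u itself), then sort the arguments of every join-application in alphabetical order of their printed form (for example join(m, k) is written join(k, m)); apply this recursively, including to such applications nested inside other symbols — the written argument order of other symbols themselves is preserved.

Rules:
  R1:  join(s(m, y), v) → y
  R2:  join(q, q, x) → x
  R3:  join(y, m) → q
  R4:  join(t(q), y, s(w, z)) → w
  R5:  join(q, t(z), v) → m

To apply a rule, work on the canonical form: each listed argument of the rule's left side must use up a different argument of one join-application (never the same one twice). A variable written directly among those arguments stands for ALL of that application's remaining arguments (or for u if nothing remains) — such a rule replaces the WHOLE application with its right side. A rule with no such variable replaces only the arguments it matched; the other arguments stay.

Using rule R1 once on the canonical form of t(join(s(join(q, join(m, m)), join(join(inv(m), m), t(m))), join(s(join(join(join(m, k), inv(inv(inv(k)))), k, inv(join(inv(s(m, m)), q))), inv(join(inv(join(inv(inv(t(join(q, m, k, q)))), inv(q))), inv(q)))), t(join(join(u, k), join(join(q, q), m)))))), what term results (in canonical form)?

Answer: t(join(s(join(m, m, q), t(m)), s(m, t(join(k, m, q, q))), t(join(k, m, q, q))))

Derivation:
Canonical form:  t(join(s(join(inv(q), k, m, s(m, m)), t(join(k, m, q, q))), s(join(m, m, q), t(m)), t(join(k, m, q, q))))
Match R1:  consume s(m, m);  v := join(inv(q), k, m), y := m
Every leftover argument binds to the variable; the entire application is replaced.
Result:  t(join(s(join(m, m, q), t(m)), s(m, t(join(k, m, q, q))), t(join(k, m, q, q))))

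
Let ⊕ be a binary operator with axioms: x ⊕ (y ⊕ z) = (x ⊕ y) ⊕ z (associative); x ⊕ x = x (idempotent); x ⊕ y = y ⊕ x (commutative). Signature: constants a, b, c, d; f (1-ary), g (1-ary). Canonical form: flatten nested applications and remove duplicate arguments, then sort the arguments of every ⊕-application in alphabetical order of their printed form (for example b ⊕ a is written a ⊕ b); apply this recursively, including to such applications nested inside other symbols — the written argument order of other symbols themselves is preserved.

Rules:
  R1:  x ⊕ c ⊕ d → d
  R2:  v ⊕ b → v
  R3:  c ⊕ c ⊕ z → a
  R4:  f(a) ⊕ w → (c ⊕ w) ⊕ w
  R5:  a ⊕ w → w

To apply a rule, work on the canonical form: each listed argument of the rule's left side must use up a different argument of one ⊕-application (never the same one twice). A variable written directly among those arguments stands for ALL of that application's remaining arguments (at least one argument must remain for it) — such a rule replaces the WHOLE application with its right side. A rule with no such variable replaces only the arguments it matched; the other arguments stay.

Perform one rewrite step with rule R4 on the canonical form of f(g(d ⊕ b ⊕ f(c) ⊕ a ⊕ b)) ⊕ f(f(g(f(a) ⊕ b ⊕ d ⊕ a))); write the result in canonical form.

Canonical form:  f(f(g(a ⊕ b ⊕ d ⊕ f(a)))) ⊕ f(g(a ⊕ b ⊕ d ⊕ f(c)))
Match R4:  consume f(a);  w := a ⊕ b ⊕ d
Every leftover argument binds to the variable; the entire application is replaced.
Result:  f(f(g(a ⊕ b ⊕ c ⊕ d))) ⊕ f(g(a ⊕ b ⊕ d ⊕ f(c)))

Answer: f(f(g(a ⊕ b ⊕ c ⊕ d))) ⊕ f(g(a ⊕ b ⊕ d ⊕ f(c)))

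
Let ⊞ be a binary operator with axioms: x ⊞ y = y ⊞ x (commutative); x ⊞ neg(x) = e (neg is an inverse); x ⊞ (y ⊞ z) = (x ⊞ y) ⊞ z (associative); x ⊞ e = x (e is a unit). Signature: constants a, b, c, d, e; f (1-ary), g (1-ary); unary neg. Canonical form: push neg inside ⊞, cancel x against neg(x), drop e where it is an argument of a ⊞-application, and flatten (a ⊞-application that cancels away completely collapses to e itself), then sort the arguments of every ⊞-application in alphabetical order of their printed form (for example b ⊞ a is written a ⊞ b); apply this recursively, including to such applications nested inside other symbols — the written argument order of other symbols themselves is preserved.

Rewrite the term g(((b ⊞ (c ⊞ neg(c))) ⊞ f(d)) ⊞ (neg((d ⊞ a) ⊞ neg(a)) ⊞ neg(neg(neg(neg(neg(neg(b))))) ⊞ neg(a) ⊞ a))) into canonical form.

Descend into:  ((b ⊞ (c ⊞ neg(c))) ⊞ f(d)) ⊞ (neg((d ⊞ a) ⊞ neg(a)) ⊞ neg(neg(neg(neg(neg(neg(b))))) ⊞ neg(a) ⊞ a))
Push neg inside:  distribute neg over ⊞ and collapse double neg
Inverses cancel:  c cancels; a cancels
Combine occurrences:  b ⊞ b ⊞ f(d) ⊞ neg(d)
Put back:  g(b ⊞ b ⊞ f(d) ⊞ neg(d))

Answer: g(b ⊞ b ⊞ f(d) ⊞ neg(d))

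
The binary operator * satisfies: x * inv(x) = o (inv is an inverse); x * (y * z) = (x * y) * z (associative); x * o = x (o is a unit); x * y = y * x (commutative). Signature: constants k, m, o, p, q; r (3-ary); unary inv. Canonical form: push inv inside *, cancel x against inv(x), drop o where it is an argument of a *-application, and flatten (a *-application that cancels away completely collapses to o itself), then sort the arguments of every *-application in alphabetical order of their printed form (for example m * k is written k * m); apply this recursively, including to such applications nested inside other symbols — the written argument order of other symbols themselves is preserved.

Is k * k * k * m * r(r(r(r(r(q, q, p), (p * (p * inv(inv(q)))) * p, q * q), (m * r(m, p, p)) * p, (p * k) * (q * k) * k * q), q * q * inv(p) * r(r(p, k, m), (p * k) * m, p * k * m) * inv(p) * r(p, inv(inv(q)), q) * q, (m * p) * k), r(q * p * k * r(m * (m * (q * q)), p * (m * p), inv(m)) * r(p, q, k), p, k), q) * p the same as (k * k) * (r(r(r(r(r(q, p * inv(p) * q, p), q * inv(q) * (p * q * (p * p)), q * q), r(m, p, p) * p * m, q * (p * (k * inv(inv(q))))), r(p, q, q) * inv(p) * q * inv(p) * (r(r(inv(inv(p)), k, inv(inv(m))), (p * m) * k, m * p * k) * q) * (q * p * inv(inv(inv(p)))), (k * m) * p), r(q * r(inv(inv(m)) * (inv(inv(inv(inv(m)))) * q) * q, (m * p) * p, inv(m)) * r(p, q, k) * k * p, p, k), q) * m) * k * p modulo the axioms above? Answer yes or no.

Left:  k * k * k * m * r(r(r(r(r(q, q, p), (p * (p * inv(inv(q)))) * p, q * q), (m * r(m, p, p)) * p, (p * k) * (q * k) * k * q), q * q * inv(p) * r(r(p, k, m), (p * k) * m, p * k * m) * inv(p) * r(p, inv(inv(q)), q) * q, (m * p) * k), r(q * p * k * r(m * (m * (q * q)), p * (m * p), inv(m)) * r(p, q, k), p, k), q) * p
  Push inv inside:  distribute inv over * and collapse double inv
  Collect terms:  k * k * k * m * r(r(r(r(r(q, q, p), p * p * p * q, q * q), m * p * r(m, p, p), k * k * k * p * q * q), inv(p) * inv(p) * q * q * q * r(p, q, q) * r(r(p, k, m), k * m * p, k * m * p), k * m * p), r(k * p * q * r(m * m * q * q, m * p * p, inv(m)) * r(p, q, k), p, k), q) * p
  Order the arguments:  k * k * k * m * p * r(r(r(r(r(q, q, p), p * p * p * q, q * q), m * p * r(m, p, p), k * k * k * p * q * q), inv(p) * inv(p) * q * q * q * r(p, q, q) * r(r(p, k, m), k * m * p, k * m * p), k * m * p), r(k * p * q * r(m * m * q * q, m * p * p, inv(m)) * r(p, q, k), p, k), q)
Right:  (k * k) * (r(r(r(r(r(q, p * inv(p) * q, p), q * inv(q) * (p * q * (p * p)), q * q), r(m, p, p) * p * m, q * (p * (k * inv(inv(q))))), r(p, q, q) * inv(p) * q * inv(p) * (r(r(inv(inv(p)), k, inv(inv(m))), (p * m) * k, m * p * k) * q) * (q * p * inv(inv(inv(p)))), (k * m) * p), r(q * r(inv(inv(m)) * (inv(inv(inv(inv(m)))) * q) * q, (m * p) * p, inv(m)) * r(p, q, k) * k * p, p, k), q) * m) * k * p
  Push inv inside:  distribute inv over * and collapse double inv
  Combine occurrences:  k * k * k * r(r(r(r(r(q, q, p), p * p * p * q, q * q), m * p * r(m, p, p), k * p * q * q), inv(p) * inv(p) * q * q * q * r(p, q, q) * r(r(p, k, m), k * m * p, k * m * p), k * m * p), r(k * p * q * r(m * m * q * q, m * p * p, inv(m)) * r(p, q, k), p, k), q) * m * p
  Order the arguments:  k * k * k * m * p * r(r(r(r(r(q, q, p), p * p * p * q, q * q), m * p * r(m, p, p), k * p * q * q), inv(p) * inv(p) * q * q * q * r(p, q, q) * r(r(p, k, m), k * m * p, k * m * p), k * m * p), r(k * p * q * r(m * m * q * q, m * p * p, inv(m)) * r(p, q, k), p, k), q)

Answer: no — k * k * k * m * p * r(r(r(r(r(q, q, p), p * p * p * q, q * q), m * p * r(m, p, p), k * k * k * p * q * q), inv(p) * inv(p) * q * q * q * r(p, q, q) * r(r(p, k, m), k * m * p, k * m * p), k * m * p), r(k * p * q * r(m * m * q * q, m * p * p, inv(m)) * r(p, q, k), p, k), q) vs k * k * k * m * p * r(r(r(r(r(q, q, p), p * p * p * q, q * q), m * p * r(m, p, p), k * p * q * q), inv(p) * inv(p) * q * q * q * r(p, q, q) * r(r(p, k, m), k * m * p, k * m * p), k * m * p), r(k * p * q * r(m * m * q * q, m * p * p, inv(m)) * r(p, q, k), p, k), q)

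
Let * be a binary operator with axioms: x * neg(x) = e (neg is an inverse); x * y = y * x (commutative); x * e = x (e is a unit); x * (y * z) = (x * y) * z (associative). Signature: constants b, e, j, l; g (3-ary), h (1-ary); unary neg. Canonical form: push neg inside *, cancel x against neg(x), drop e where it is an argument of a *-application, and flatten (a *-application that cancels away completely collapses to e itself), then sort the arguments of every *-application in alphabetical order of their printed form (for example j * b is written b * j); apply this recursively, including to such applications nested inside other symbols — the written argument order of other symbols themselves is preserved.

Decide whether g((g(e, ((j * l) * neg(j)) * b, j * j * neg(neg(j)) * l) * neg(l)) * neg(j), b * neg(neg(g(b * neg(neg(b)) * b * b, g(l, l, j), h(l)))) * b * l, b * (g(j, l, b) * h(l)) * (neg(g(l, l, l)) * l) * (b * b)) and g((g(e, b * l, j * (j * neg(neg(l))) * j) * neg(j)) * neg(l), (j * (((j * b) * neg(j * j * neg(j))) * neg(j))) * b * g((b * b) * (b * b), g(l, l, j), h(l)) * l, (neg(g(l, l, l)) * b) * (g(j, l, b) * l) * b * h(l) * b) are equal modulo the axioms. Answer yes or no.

Left:  g((g(e, ((j * l) * neg(j)) * b, j * j * neg(neg(j)) * l) * neg(l)) * neg(j), b * neg(neg(g(b * neg(neg(b)) * b * b, g(l, l, j), h(l)))) * b * l, b * (g(j, l, b) * h(l)) * (neg(g(l, l, l)) * l) * (b * b))
  Descend into:  (g(e, ((j * l) * neg(j)) * b, j * j * neg(neg(j)) * l) * neg(l)) * neg(j)
  Push neg inside:  distribute neg over * and collapse double neg
  Combine occurrences:  g(e, b * l, j * j * j * l) * neg(l) * neg(j)
  Sort arguments:  g(e, b * l, j * j * j * l) * neg(j) * neg(l)
  Put back:  g(g(e, b * l, j * j * j * l) * neg(j) * neg(l), b * b * g(b * b * b * b, g(l, l, j), h(l)) * l, b * b * b * g(j, l, b) * h(l) * l * neg(g(l, l, l)))
Right:  g((g(e, b * l, j * (j * neg(neg(l))) * j) * neg(j)) * neg(l), (j * (((j * b) * neg(j * j * neg(j))) * neg(j))) * b * g((b * b) * (b * b), g(l, l, j), h(l)) * l, (neg(g(l, l, l)) * b) * (g(j, l, b) * l) * b * h(l) * b)
  Work inside:  (j * (((j * b) * neg(j * j * neg(j))) * neg(j))) * b * g((b * b) * (b * b), g(l, l, j), h(l)) * l
  Push neg inside:  distribute neg over * and collapse double neg
  Cancel inverse pairs:  j cancels
  Collect:  b * b * g(b * b * b * b, g(l, l, j), h(l)) * l
  Put back:  g(g(e, b * l, j * j * j * l) * neg(j) * neg(l), b * b * g(b * b * b * b, g(l, l, j), h(l)) * l, b * b * b * g(j, l, b) * h(l) * l * neg(g(l, l, l)))

Answer: yes — both canonical forms are g(g(e, b * l, j * j * j * l) * neg(j) * neg(l), b * b * g(b * b * b * b, g(l, l, j), h(l)) * l, b * b * b * g(j, l, b) * h(l) * l * neg(g(l, l, l)))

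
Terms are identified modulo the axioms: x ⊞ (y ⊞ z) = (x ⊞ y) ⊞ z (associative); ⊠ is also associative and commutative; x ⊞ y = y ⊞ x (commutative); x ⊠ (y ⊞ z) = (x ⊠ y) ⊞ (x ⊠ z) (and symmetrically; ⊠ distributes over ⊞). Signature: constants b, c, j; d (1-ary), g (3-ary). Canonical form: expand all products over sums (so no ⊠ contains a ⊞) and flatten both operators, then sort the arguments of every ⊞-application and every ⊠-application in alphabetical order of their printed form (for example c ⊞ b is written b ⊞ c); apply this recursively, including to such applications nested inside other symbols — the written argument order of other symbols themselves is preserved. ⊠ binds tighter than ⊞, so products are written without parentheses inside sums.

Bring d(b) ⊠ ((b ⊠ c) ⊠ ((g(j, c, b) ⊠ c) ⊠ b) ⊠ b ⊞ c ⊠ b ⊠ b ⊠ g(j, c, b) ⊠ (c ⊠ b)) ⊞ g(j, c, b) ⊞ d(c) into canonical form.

Distribute:  b ⊠ b ⊠ b ⊠ c ⊠ c ⊠ d(b) ⊠ g(j, c, b) ⊞ b ⊠ b ⊠ b ⊠ c ⊠ c ⊠ d(b) ⊠ g(j, c, b) ⊞ g(j, c, b) ⊞ d(c)
Sort:  b ⊠ b ⊠ b ⊠ c ⊠ c ⊠ d(b) ⊠ g(j, c, b) ⊞ b ⊠ b ⊠ b ⊠ c ⊠ c ⊠ d(b) ⊠ g(j, c, b) ⊞ d(c) ⊞ g(j, c, b)

Answer: b ⊠ b ⊠ b ⊠ c ⊠ c ⊠ d(b) ⊠ g(j, c, b) ⊞ b ⊠ b ⊠ b ⊠ c ⊠ c ⊠ d(b) ⊠ g(j, c, b) ⊞ d(c) ⊞ g(j, c, b)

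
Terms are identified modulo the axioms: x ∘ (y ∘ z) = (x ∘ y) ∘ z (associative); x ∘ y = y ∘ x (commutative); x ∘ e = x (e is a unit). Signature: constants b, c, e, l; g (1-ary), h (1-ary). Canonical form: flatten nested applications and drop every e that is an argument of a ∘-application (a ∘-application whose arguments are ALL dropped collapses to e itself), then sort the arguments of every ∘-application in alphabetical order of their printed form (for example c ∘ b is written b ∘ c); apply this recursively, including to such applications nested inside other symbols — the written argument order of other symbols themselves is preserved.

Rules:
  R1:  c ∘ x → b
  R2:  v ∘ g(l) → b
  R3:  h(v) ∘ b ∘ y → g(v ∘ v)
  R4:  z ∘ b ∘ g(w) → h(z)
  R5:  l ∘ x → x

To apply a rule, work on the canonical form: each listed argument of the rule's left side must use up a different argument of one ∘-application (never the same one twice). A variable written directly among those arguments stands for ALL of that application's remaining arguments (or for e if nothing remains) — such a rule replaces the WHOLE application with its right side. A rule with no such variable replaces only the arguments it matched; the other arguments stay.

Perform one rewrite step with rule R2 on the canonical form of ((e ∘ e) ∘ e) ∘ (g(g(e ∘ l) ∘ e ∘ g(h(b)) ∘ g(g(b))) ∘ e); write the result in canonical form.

Canonical form:  g(g(g(b)) ∘ g(h(b)) ∘ g(l))
Match R2:  consume g(l);  v := g(g(b)) ∘ g(h(b))
Every leftover argument binds to the variable; the entire application is replaced.
Result:  g(b)

Answer: g(b)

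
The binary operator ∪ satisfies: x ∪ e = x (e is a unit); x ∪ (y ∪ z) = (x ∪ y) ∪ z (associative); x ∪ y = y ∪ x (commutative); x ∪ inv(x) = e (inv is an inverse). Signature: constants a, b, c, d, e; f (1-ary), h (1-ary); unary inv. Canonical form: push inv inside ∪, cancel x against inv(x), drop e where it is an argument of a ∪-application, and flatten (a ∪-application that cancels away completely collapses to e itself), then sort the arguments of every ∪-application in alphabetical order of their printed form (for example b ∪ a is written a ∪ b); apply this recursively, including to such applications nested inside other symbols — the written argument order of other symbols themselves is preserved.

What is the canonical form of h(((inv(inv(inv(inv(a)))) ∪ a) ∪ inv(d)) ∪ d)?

Work inside:  ((inv(inv(inv(inv(a)))) ∪ a) ∪ inv(d)) ∪ d
Push inv inside:  distribute inv over ∪ and collapse double inv
Cancel inverse pairs:  d cancels
Collect terms:  a ∪ a
Put back:  h(a ∪ a)

Answer: h(a ∪ a)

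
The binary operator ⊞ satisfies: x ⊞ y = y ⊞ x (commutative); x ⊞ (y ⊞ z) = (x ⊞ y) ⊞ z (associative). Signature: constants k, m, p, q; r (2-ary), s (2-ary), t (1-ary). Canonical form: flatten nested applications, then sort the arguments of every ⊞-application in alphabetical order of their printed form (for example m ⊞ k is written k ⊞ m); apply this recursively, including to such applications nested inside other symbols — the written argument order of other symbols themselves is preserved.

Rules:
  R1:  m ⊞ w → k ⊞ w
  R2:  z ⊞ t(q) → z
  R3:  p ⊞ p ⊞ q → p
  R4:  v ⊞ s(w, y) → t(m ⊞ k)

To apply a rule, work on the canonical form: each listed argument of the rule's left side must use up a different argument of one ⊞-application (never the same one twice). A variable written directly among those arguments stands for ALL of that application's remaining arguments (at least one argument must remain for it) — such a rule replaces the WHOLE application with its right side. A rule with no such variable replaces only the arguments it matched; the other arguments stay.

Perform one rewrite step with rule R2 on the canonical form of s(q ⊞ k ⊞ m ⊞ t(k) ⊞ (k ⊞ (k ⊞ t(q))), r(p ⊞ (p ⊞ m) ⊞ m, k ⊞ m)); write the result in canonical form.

Canonical form:  s(k ⊞ k ⊞ k ⊞ m ⊞ q ⊞ t(k) ⊞ t(q), r(m ⊞ m ⊞ p ⊞ p, k ⊞ m))
R2 matches:  uses t(q);  z := k ⊞ k ⊞ k ⊞ m ⊞ q ⊞ t(k)
The variable takes the whole remainder — replace the entire application.
New term:  s(k ⊞ k ⊞ k ⊞ m ⊞ q ⊞ t(k), r(m ⊞ m ⊞ p ⊞ p, k ⊞ m))

Answer: s(k ⊞ k ⊞ k ⊞ m ⊞ q ⊞ t(k), r(m ⊞ m ⊞ p ⊞ p, k ⊞ m))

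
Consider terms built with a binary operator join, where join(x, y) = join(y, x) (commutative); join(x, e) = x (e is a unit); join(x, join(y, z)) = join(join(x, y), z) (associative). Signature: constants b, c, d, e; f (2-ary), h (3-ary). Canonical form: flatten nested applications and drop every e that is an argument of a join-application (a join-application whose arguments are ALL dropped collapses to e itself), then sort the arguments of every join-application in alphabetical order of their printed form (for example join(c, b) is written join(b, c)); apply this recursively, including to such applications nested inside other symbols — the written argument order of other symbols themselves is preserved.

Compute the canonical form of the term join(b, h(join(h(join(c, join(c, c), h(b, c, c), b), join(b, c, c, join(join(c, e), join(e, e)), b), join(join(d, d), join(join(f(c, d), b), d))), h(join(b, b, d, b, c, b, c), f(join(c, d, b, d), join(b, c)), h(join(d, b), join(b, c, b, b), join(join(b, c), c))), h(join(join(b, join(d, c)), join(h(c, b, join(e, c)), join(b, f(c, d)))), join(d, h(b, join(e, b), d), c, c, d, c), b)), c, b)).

Simplify inside:  h(join(h(join(c, join(c, c), h(b, c, c), b), join(b, c, c, join(join(c, e), join(e, e)), b), join(join(d, d), join(join(f(c, d), b), d))), h(join(b, b, d, b, c, b, c), f(join(c, d, b, d), join(b, c)), h(join(d, b), join(b, c, b, b), join(join(b, c), c))), h(join(join(b, join(d, c)), join(h(c, b, join(e, c)), join(b, f(c, d)))), join(d, h(b, join(e, b), d), c, c, d, c), b)), c, b)  →  h(join(h(join(b, b, b, b, c, c, d), f(join(b, c, d, d), join(b, c)), h(join(b, d), join(b, b, b, c), join(b, c, c))), h(join(b, b, c, d, f(c, d), h(c, b, c)), join(c, c, c, d, d, h(b, b, d)), b), h(join(b, c, c, c, h(b, c, c)), join(b, b, c, c, c), join(b, d, d, d, f(c, d)))), c, b)
Sort arguments:  join(b, h(join(h(join(b, b, b, b, c, c, d), f(join(b, c, d, d), join(b, c)), h(join(b, d), join(b, b, b, c), join(b, c, c))), h(join(b, b, c, d, f(c, d), h(c, b, c)), join(c, c, c, d, d, h(b, b, d)), b), h(join(b, c, c, c, h(b, c, c)), join(b, b, c, c, c), join(b, d, d, d, f(c, d)))), c, b))

Answer: join(b, h(join(h(join(b, b, b, b, c, c, d), f(join(b, c, d, d), join(b, c)), h(join(b, d), join(b, b, b, c), join(b, c, c))), h(join(b, b, c, d, f(c, d), h(c, b, c)), join(c, c, c, d, d, h(b, b, d)), b), h(join(b, c, c, c, h(b, c, c)), join(b, b, c, c, c), join(b, d, d, d, f(c, d)))), c, b))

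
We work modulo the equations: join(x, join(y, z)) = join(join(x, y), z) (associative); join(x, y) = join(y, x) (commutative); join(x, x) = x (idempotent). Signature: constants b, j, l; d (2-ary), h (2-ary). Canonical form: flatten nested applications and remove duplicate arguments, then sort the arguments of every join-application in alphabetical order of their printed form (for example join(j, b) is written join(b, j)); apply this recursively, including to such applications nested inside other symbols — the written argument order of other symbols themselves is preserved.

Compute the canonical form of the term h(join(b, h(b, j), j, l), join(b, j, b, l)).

Work inside:  join(b, j, b, l)
Drop duplicates:  drop duplicate b
Order the arguments:  join(b, j, l)
Put back:  h(join(b, h(b, j), j, l), join(b, j, l))

Answer: h(join(b, h(b, j), j, l), join(b, j, l))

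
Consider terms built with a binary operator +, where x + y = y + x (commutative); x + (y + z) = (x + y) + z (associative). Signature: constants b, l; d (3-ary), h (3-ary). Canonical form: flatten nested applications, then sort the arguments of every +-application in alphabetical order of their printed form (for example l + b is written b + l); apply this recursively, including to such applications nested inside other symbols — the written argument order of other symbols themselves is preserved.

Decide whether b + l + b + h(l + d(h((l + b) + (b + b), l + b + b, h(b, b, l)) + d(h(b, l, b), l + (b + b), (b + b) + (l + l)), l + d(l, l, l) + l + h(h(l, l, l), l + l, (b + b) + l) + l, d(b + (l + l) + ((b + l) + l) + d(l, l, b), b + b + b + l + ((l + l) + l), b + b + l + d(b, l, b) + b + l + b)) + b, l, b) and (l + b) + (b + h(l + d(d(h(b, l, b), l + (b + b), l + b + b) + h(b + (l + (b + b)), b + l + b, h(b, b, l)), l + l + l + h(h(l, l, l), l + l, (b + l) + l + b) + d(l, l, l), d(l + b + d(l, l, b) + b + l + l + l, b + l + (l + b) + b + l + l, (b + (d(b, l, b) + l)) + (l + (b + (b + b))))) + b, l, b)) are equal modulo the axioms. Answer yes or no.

Answer: no — b + b + h(b + d(d(h(b, l, b), b + b + l, b + b + l + l) + h(b + b + b + l, b + b + l, h(b, b, l)), d(l, l, l) + h(h(l, l, l), l + l, b + b + l) + l + l + l, d(b + b + d(l, l, b) + l + l + l + l, b + b + b + l + l + l + l, b + b + b + b + d(b, l, b) + l + l)) + l, l, b) + l vs b + b + h(b + d(d(h(b, l, b), b + b + l, b + b + l) + h(b + b + b + l, b + b + l, h(b, b, l)), d(l, l, l) + h(h(l, l, l), l + l, b + b + l + l) + l + l + l, d(b + b + d(l, l, b) + l + l + l + l, b + b + b + l + l + l + l, b + b + b + b + d(b, l, b) + l + l)) + l, l, b) + l

Derivation:
Left:  b + l + b + h(l + d(h((l + b) + (b + b), l + b + b, h(b, b, l)) + d(h(b, l, b), l + (b + b), (b + b) + (l + l)), l + d(l, l, l) + l + h(h(l, l, l), l + l, (b + b) + l) + l, d(b + (l + l) + ((b + l) + l) + d(l, l, b), b + b + b + l + ((l + l) + l), b + b + l + d(b, l, b) + b + l + b)) + b, l, b)
  Simplify inside:  h(l + d(h((l + b) + (b + b), l + b + b, h(b, b, l)) + d(h(b, l, b), l + (b + b), (b + b) + (l + l)), l + d(l, l, l) + l + h(h(l, l, l), l + l, (b + b) + l) + l, d(b + (l + l) + ((b + l) + l) + d(l, l, b), b + b + b + l + ((l + l) + l), b + b + l + d(b, l, b) + b + l + b)) + b, l, b)  →  h(b + d(d(h(b, l, b), b + b + l, b + b + l + l) + h(b + b + b + l, b + b + l, h(b, b, l)), d(l, l, l) + h(h(l, l, l), l + l, b + b + l) + l + l + l, d(b + b + d(l, l, b) + l + l + l + l, b + b + b + l + l + l + l, b + b + b + b + d(b, l, b) + l + l)) + l, l, b)
  Sort:  b + b + h(b + d(d(h(b, l, b), b + b + l, b + b + l + l) + h(b + b + b + l, b + b + l, h(b, b, l)), d(l, l, l) + h(h(l, l, l), l + l, b + b + l) + l + l + l, d(b + b + d(l, l, b) + l + l + l + l, b + b + b + l + l + l + l, b + b + b + b + d(b, l, b) + l + l)) + l, l, b) + l
Right:  (l + b) + (b + h(l + d(d(h(b, l, b), l + (b + b), l + b + b) + h(b + (l + (b + b)), b + l + b, h(b, b, l)), l + l + l + h(h(l, l, l), l + l, (b + l) + l + b) + d(l, l, l), d(l + b + d(l, l, b) + b + l + l + l, b + l + (l + b) + b + l + l, (b + (d(b, l, b) + l)) + (l + (b + (b + b))))) + b, l, b))
  Un-nest:  l + b + b + h(l + d(d(h(b, l, b), l + (b + b), l + b + b) + h(b + (l + (b + b)), b + l + b, h(b, b, l)), l + l + l + h(h(l, l, l), l + l, (b + l) + l + b) + d(l, l, l), d(l + b + d(l, l, b) + b + l + l + l, b + l + (l + b) + b + l + l, (b + (d(b, l, b) + l)) + (l + (b + (b + b))))) + b, l, b)
  Inside:  h(l + d(d(h(b, l, b), l + (b + b), l + b + b) + h(b + (l + (b + b)), b + l + b, h(b, b, l)), l + l + l + h(h(l, l, l), l + l, (b + l) + l + b) + d(l, l, l), d(l + b + d(l, l, b) + b + l + l + l, b + l + (l + b) + b + l + l, (b + (d(b, l, b) + l)) + (l + (b + (b + b))))) + b, l, b)  →  h(b + d(d(h(b, l, b), b + b + l, b + b + l) + h(b + b + b + l, b + b + l, h(b, b, l)), d(l, l, l) + h(h(l, l, l), l + l, b + b + l + l) + l + l + l, d(b + b + d(l, l, b) + l + l + l + l, b + b + b + l + l + l + l, b + b + b + b + d(b, l, b) + l + l)) + l, l, b)
  Order the arguments:  b + b + h(b + d(d(h(b, l, b), b + b + l, b + b + l) + h(b + b + b + l, b + b + l, h(b, b, l)), d(l, l, l) + h(h(l, l, l), l + l, b + b + l + l) + l + l + l, d(b + b + d(l, l, b) + l + l + l + l, b + b + b + l + l + l + l, b + b + b + b + d(b, l, b) + l + l)) + l, l, b) + l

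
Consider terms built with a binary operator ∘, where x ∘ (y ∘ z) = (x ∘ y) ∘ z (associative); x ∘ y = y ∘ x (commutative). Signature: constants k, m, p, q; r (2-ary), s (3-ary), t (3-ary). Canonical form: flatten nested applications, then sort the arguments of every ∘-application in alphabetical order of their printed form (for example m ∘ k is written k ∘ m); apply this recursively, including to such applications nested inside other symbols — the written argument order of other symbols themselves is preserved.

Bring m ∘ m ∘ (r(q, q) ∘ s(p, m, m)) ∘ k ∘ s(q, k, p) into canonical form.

Merge nested applications:  m ∘ m ∘ r(q, q) ∘ s(p, m, m) ∘ k ∘ s(q, k, p)
Order the arguments:  k ∘ m ∘ m ∘ r(q, q) ∘ s(p, m, m) ∘ s(q, k, p)

Answer: k ∘ m ∘ m ∘ r(q, q) ∘ s(p, m, m) ∘ s(q, k, p)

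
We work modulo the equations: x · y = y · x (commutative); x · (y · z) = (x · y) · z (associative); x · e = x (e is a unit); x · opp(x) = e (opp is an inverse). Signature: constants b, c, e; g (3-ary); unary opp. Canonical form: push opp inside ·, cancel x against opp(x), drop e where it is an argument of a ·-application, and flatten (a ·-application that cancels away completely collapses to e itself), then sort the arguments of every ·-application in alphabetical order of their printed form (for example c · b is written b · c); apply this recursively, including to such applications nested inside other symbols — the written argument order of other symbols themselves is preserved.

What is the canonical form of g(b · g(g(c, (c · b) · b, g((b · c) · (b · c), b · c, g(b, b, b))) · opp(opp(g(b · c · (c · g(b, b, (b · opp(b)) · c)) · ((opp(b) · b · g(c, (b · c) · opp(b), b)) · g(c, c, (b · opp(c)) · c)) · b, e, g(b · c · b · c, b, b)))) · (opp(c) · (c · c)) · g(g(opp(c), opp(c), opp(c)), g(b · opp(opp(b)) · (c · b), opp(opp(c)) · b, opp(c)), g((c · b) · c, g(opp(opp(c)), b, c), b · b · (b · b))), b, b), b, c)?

Answer: g(b · g(c · g(b · b · c · c · g(b, b, c) · g(c, c, b) · g(c, c, b), e, g(b · b · c · c, b, b)) · g(c, b · b · c, g(b · b · c · c, b · c, g(b, b, b))) · g(g(opp(c), opp(c), opp(c)), g(b · b · b · c, b · c, opp(c)), g(b · c · c, g(c, b, c), b · b · b · b)), b, b), b, c)

Derivation:
Descend into:  b · g(g(c, (c · b) · b, g((b · c) · (b · c), b · c, g(b, b, b))) · opp(opp(g(b · c · (c · g(b, b, (b · opp(b)) · c)) · ((opp(b) · b · g(c, (b · c) · opp(b), b)) · g(c, c, (b · opp(c)) · c)) · b, e, g(b · c · b · c, b, b)))) · (opp(c) · (c · c)) · g(g(opp(c), opp(c), opp(c)), g(b · opp(opp(b)) · (c · b), opp(opp(c)) · b, opp(c)), g((c · b) · c, g(opp(opp(c)), b, c), b · b · (b · b))), b, b)
Push opp inside:  distribute opp over · and collapse double opp
Collect:  b · g(c · g(b · b · c · c · g(b, b, c) · g(c, c, b) · g(c, c, b), e, g(b · b · c · c, b, b)) · g(c, b · b · c, g(b · b · c · c, b · c, g(b, b, b))) · g(g(opp(c), opp(c), opp(c)), g(b · b · b · c, b · c, opp(c)), g(b · c · c, g(c, b, c), b · b · b · b)), b, b)
Put back:  g(b · g(c · g(b · b · c · c · g(b, b, c) · g(c, c, b) · g(c, c, b), e, g(b · b · c · c, b, b)) · g(c, b · b · c, g(b · b · c · c, b · c, g(b, b, b))) · g(g(opp(c), opp(c), opp(c)), g(b · b · b · c, b · c, opp(c)), g(b · c · c, g(c, b, c), b · b · b · b)), b, b), b, c)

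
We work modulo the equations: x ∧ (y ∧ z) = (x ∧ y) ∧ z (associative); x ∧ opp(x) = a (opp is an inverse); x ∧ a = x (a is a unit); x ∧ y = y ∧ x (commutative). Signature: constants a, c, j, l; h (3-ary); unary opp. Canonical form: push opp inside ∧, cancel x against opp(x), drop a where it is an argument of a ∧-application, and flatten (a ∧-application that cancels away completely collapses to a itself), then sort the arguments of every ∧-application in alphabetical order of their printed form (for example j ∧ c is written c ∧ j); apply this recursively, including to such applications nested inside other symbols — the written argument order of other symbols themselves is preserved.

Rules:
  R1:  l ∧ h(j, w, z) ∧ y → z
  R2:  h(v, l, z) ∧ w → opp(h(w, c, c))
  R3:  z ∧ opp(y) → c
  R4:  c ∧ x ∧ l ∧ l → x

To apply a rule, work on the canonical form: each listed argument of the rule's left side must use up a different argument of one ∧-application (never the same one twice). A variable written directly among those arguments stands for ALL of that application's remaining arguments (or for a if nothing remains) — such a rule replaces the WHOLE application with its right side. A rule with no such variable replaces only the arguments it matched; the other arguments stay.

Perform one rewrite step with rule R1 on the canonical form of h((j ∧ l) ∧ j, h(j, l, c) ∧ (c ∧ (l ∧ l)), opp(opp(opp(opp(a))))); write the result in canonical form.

Canonical form:  h(j ∧ j ∧ l, c ∧ h(j, l, c) ∧ l ∧ l, a)
Match R1:  consume h(j, l, c), l;  w := l, y := c ∧ l, z := c
The extension variable absorbs all remaining arguments, so the whole application is rewritten.
Result:  h(j ∧ j ∧ l, c, a)

Answer: h(j ∧ j ∧ l, c, a)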